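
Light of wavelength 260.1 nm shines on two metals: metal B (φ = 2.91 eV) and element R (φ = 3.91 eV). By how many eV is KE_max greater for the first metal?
1.0000 eV

Using KE_max = hc/λ - φ for each metal:

Photon energy: E = hc/λ = 4.7668 eV

For metal B (φ₁ = 2.91 eV):
KE₁ = E - φ₁ = 4.7668 - 2.91 = 1.8568 eV

For element R (φ₂ = 3.91 eV):
KE₂ = E - φ₂ = 4.7668 - 3.91 = 0.8568 eV

Difference:
ΔKE = KE₁ - KE₂ = 1.8568 - 0.8568 = 1.0000 eV

Note: The difference equals the difference in work functions: 3.91 - 2.91 = 1.00 eV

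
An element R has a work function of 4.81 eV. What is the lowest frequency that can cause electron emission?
1.1631e+15 Hz

The threshold frequency is when the photon energy equals the work function:
hf₀ = φ

Solving for f₀:
f₀ = φ/h = (4.81 eV × 1.602×10⁻¹⁹ J/eV) / (6.626×10⁻³⁴ J·s)
f₀ = 1.1631e+15 Hz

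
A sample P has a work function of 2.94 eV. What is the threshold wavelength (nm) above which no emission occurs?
421.71 nm

The threshold wavelength is when the photon energy equals the work function:
hc/λ₀ = φ

Solving for λ₀:
λ₀ = hc/φ = (6.626×10⁻³⁴ J·s)(3×10⁸ m/s) / (2.94 eV × 1.602×10⁻¹⁹ J/eV)
λ₀ = 421.71 nm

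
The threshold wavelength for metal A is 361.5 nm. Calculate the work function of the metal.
3.43 eV

At the threshold wavelength, photon energy equals work function:
φ = hc/λ₀

Calculating:
φ = (6.626×10⁻³⁴ J·s)(3×10⁸ m/s) / (361.5×10⁻⁹ m)
φ = 3.43 eV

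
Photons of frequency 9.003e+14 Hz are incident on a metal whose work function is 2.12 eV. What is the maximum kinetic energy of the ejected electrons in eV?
1.6033 eV

Using Einstein's photoelectric equation: KE_max = hf - φ

First, calculate the photon energy:
E_photon = hf = (6.626×10⁻³⁴ J·s)(9.003e+14 Hz)
E_photon = 3.7233 eV

Then, the maximum kinetic energy:
KE_max = E_photon - φ = 3.7233 eV - 2.12 eV = 1.6033 eV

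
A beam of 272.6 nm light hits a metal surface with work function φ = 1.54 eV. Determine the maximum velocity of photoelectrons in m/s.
1.0287e+06 m/s

First, find the maximum kinetic energy:
E_photon = hc/λ = 4.5482 eV
KE_max = E_photon - φ = 4.5482 - 1.54 = 3.0082 eV

Convert to Joules: KE_max = 3.0082 × 1.602×10⁻¹⁹ J = 4.8197e-19 J

Then use KE = ½mv² to find velocity:
v = √(2·KE/m) = √(2 × 4.8197e-19 J / 9.109e-31 kg)
v = 1.0287e+06 m/s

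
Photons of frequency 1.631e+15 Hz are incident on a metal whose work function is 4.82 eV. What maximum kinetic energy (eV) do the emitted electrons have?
1.9253 eV

Using Einstein's photoelectric equation: KE_max = hf - φ

First, calculate the photon energy:
E_photon = hf = (6.626×10⁻³⁴ J·s)(1.631e+15 Hz)
E_photon = 6.7453 eV

Then, the maximum kinetic energy:
KE_max = E_photon - φ = 6.7453 eV - 4.82 eV = 1.9253 eV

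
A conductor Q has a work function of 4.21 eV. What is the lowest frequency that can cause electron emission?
1.0180e+15 Hz

The threshold frequency is when the photon energy equals the work function:
hf₀ = φ

Solving for f₀:
f₀ = φ/h = (4.21 eV × 1.602×10⁻¹⁹ J/eV) / (6.626×10⁻³⁴ J·s)
f₀ = 1.0180e+15 Hz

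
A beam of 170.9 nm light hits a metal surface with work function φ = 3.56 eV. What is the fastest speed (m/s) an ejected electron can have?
1.1400e+06 m/s

First, find the maximum kinetic energy:
E_photon = hc/λ = 7.2548 eV
KE_max = E_photon - φ = 7.2548 - 3.56 = 3.6948 eV

Convert to Joules: KE_max = 3.6948 × 1.602×10⁻¹⁹ J = 5.9197e-19 J

Then use KE = ½mv² to find velocity:
v = √(2·KE/m) = √(2 × 5.9197e-19 J / 9.109e-31 kg)
v = 1.1400e+06 m/s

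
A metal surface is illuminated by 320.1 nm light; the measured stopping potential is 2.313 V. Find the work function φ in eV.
1.56 eV

The stopping potential gives the maximum kinetic energy: KE_max = eV_s = 2.313 eV

From Einstein's photoelectric equation: KE_max = hc/λ - φ
Rearranging: φ = hc/λ - KE_max

Calculate photon energy:
E_photon = hc/λ = (6.626×10⁻³⁴ J·s)(3×10⁸ m/s) / (320.1×10⁻⁹ m) = 3.8733 eV

Therefore:
φ = 3.8733 - 2.313 = 1.56 eV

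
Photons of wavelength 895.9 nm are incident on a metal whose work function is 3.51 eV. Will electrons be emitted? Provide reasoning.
No

For photoemission, the photon energy must exceed the work function.

Photon energy: E = hc/λ = 1.3839 eV
Work function: φ = 3.51 eV

Since E_photon (1.3839 eV) < φ (3.51 eV), photoemission will NOT occur.
The threshold wavelength is λ₀ = hc/φ = 353.2 nm.
Since 895.9 nm > 353.2 nm, the photons lack sufficient energy.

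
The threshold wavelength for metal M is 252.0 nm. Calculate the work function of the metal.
4.92 eV

At the threshold wavelength, photon energy equals work function:
φ = hc/λ₀

Calculating:
φ = (6.626×10⁻³⁴ J·s)(3×10⁸ m/s) / (252.0×10⁻⁹ m)
φ = 4.92 eV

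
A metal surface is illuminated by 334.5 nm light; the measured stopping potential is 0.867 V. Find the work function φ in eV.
2.84 eV

The stopping potential gives the maximum kinetic energy: KE_max = eV_s = 0.867 eV

From Einstein's photoelectric equation: KE_max = hc/λ - φ
Rearranging: φ = hc/λ - KE_max

Calculate photon energy:
E_photon = hc/λ = (6.626×10⁻³⁴ J·s)(3×10⁸ m/s) / (334.5×10⁻⁹ m) = 3.7066 eV

Therefore:
φ = 3.7066 - 0.867 = 2.84 eV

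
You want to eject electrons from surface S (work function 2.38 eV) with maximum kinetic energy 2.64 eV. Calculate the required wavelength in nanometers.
246.98 nm

From Einstein's equation: KE_max = hc/λ - φ

Rearranging for λ:
hc/λ = KE_max + φ
λ = hc/(KE_max + φ)

Required photon energy:
E_photon = KE_max + φ = 2.64 + 2.38 = 5.02 eV

Required wavelength:
λ = hc/E_photon = (6.626×10⁻³⁴)(3×10⁸) / (5.02 × 1.602×10⁻¹⁹)
λ = 246.98 nm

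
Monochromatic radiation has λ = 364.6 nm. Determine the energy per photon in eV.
3.4006 eV

Using E = hf = hc/λ:

E = hc/λ = (6.626×10⁻³⁴ J·s)(3×10⁸ m/s) / (364.6×10⁻⁹ m)
E = 3.4006 eV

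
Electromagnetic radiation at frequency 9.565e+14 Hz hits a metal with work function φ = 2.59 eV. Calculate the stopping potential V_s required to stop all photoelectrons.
1.3658 V

The stopping potential V_s satisfies: eV_s = KE_max

First, find KE_max using Einstein's equation:
E_photon = hf = (6.626×10⁻³⁴ J·s)(9.565e+14 Hz) = 3.9558 eV
KE_max = E_photon - φ = 3.9558 - 2.59 = 1.3658 eV

Since eV_s = KE_max:
V_s = KE_max/e = 1.3658 V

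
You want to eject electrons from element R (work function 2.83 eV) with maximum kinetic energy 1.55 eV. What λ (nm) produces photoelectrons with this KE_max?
283.07 nm

From Einstein's equation: KE_max = hc/λ - φ

Rearranging for λ:
hc/λ = KE_max + φ
λ = hc/(KE_max + φ)

Required photon energy:
E_photon = KE_max + φ = 1.55 + 2.83 = 4.38 eV

Required wavelength:
λ = hc/E_photon = (6.626×10⁻³⁴)(3×10⁸) / (4.38 × 1.602×10⁻¹⁹)
λ = 283.07 nm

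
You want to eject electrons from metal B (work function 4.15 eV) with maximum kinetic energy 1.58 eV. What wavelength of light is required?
216.38 nm

From Einstein's equation: KE_max = hc/λ - φ

Rearranging for λ:
hc/λ = KE_max + φ
λ = hc/(KE_max + φ)

Required photon energy:
E_photon = KE_max + φ = 1.58 + 4.15 = 5.73 eV

Required wavelength:
λ = hc/E_photon = (6.626×10⁻³⁴)(3×10⁸) / (5.73 × 1.602×10⁻¹⁹)
λ = 216.38 nm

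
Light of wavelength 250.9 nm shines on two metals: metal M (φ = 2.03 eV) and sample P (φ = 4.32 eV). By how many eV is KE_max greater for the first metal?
2.2900 eV

Using KE_max = hc/λ - φ for each metal:

Photon energy: E = hc/λ = 4.9416 eV

For metal M (φ₁ = 2.03 eV):
KE₁ = E - φ₁ = 4.9416 - 2.03 = 2.9116 eV

For sample P (φ₂ = 4.32 eV):
KE₂ = E - φ₂ = 4.9416 - 4.32 = 0.6216 eV

Difference:
ΔKE = KE₁ - KE₂ = 2.9116 - 0.6216 = 2.2900 eV

Note: The difference equals the difference in work functions: 4.32 - 2.03 = 2.29 eV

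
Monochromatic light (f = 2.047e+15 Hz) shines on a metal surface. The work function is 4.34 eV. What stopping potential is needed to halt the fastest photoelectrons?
4.1257 V

The stopping potential V_s satisfies: eV_s = KE_max

First, find KE_max using Einstein's equation:
E_photon = hf = (6.626×10⁻³⁴ J·s)(2.047e+15 Hz) = 8.4657 eV
KE_max = E_photon - φ = 8.4657 - 4.34 = 4.1257 eV

Since eV_s = KE_max:
V_s = KE_max/e = 4.1257 V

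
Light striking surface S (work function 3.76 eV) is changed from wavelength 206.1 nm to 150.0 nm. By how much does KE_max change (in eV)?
2.2499 eV

Using Einstein's equation: KE_max = hc/λ - φ

For λ₁ = 206.1 nm:
KE₁ = hc/λ₁ - φ = 6.0157 - 3.76 = 2.2557 eV

For λ₂ = 150.0 nm:
KE₂ = hc/λ₂ - φ = 8.2656 - 3.76 = 4.5056 eV

Change in KE:
ΔKE = KE₂ - KE₁ = 4.5056 - 2.2557 = 2.2499 eV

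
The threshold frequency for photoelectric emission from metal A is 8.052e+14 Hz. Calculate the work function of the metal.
3.33 eV

At the threshold frequency, photon energy equals work function:
φ = hf₀

Calculating:
φ = (6.626×10⁻³⁴ J·s)(8.052e+14 Hz)
φ = 3.33 eV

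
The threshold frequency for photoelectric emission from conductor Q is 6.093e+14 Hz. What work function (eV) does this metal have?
2.52 eV

At the threshold frequency, photon energy equals work function:
φ = hf₀

Calculating:
φ = (6.626×10⁻³⁴ J·s)(6.093e+14 Hz)
φ = 2.52 eV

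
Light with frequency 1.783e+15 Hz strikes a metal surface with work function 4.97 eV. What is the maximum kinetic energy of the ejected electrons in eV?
2.4039 eV

Using Einstein's photoelectric equation: KE_max = hf - φ

First, calculate the photon energy:
E_photon = hf = (6.626×10⁻³⁴ J·s)(1.783e+15 Hz)
E_photon = 7.3739 eV

Then, the maximum kinetic energy:
KE_max = E_photon - φ = 7.3739 eV - 4.97 eV = 2.4039 eV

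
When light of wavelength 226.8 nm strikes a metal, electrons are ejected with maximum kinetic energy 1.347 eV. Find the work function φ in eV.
4.12 eV

From Einstein's photoelectric equation: KE_max = hf - φ = hc/λ - φ

Rearranging for φ:
φ = hc/λ - KE_max

Calculate photon energy:
E_photon = hc/λ = 5.4667 eV

Therefore:
φ = 5.4667 - 1.347 = 4.12 eV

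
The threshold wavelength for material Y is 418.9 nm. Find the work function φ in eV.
2.96 eV

At the threshold wavelength, photon energy equals work function:
φ = hc/λ₀

Calculating:
φ = (6.626×10⁻³⁴ J·s)(3×10⁸ m/s) / (418.9×10⁻⁹ m)
φ = 2.96 eV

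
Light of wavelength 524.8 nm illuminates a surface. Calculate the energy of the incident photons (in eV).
2.3625 eV

Using E = hf = hc/λ:

E = hc/λ = (6.626×10⁻³⁴ J·s)(3×10⁸ m/s) / (524.8×10⁻⁹ m)
E = 2.3625 eV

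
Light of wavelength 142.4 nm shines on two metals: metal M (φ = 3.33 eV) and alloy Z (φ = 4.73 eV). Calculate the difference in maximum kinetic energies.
1.4000 eV

Using KE_max = hc/λ - φ for each metal:

Photon energy: E = hc/λ = 8.7068 eV

For metal M (φ₁ = 3.33 eV):
KE₁ = E - φ₁ = 8.7068 - 3.33 = 5.3768 eV

For alloy Z (φ₂ = 4.73 eV):
KE₂ = E - φ₂ = 8.7068 - 4.73 = 3.9768 eV

Difference:
ΔKE = KE₁ - KE₂ = 5.3768 - 3.9768 = 1.4000 eV

Note: The difference equals the difference in work functions: 4.73 - 3.33 = 1.40 eV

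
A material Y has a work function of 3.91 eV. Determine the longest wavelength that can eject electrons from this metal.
317.10 nm

The threshold wavelength is when the photon energy equals the work function:
hc/λ₀ = φ

Solving for λ₀:
λ₀ = hc/φ = (6.626×10⁻³⁴ J·s)(3×10⁸ m/s) / (3.91 eV × 1.602×10⁻¹⁹ J/eV)
λ₀ = 317.10 nm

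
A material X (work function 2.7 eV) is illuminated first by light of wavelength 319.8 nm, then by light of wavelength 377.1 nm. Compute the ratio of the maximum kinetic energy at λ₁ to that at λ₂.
2.0021

Using Einstein's equation: KE_max = hc/λ - φ

For λ₁ = 319.8 nm:
E₁ = hc/λ₁ = 3.8769 eV
KE₁ = E₁ - φ = 3.8769 - 2.7 = 1.1769 eV

For λ₂ = 377.1 nm:
E₂ = hc/λ₂ = 3.2878 eV
KE₂ = E₂ - φ = 3.2878 - 2.7 = 0.5878 eV

Ratio: KE₁/KE₂ = 1.1769/0.5878 = 2.0021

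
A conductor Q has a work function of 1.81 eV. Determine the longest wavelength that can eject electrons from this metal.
685.00 nm

The threshold wavelength is when the photon energy equals the work function:
hc/λ₀ = φ

Solving for λ₀:
λ₀ = hc/φ = (6.626×10⁻³⁴ J·s)(3×10⁸ m/s) / (1.81 eV × 1.602×10⁻¹⁹ J/eV)
λ₀ = 685.00 nm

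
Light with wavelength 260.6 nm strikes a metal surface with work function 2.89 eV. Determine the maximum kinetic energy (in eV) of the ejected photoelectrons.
1.8676 eV

Using Einstein's photoelectric equation: KE_max = hf - φ = hc/λ - φ

First, calculate the photon energy:
E_photon = hc/λ = (6.626×10⁻³⁴ J·s)(3×10⁸ m/s) / (260.6×10⁻⁹ m)
E_photon = 4.7576 eV

Then, the maximum kinetic energy:
KE_max = E_photon - φ = 4.7576 eV - 2.89 eV = 1.8676 eV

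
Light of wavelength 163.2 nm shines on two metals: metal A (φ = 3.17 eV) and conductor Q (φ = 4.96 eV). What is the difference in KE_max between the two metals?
1.7900 eV

Using KE_max = hc/λ - φ for each metal:

Photon energy: E = hc/λ = 7.5971 eV

For metal A (φ₁ = 3.17 eV):
KE₁ = E - φ₁ = 7.5971 - 3.17 = 4.4271 eV

For conductor Q (φ₂ = 4.96 eV):
KE₂ = E - φ₂ = 7.5971 - 4.96 = 2.6371 eV

Difference:
ΔKE = KE₁ - KE₂ = 4.4271 - 2.6371 = 1.7900 eV

Note: The difference equals the difference in work functions: 4.96 - 3.17 = 1.79 eV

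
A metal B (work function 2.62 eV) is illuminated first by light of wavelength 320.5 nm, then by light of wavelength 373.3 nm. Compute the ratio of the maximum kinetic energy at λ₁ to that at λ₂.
1.7802

Using Einstein's equation: KE_max = hc/λ - φ

For λ₁ = 320.5 nm:
E₁ = hc/λ₁ = 3.8685 eV
KE₁ = E₁ - φ = 3.8685 - 2.62 = 1.2485 eV

For λ₂ = 373.3 nm:
E₂ = hc/λ₂ = 3.3213 eV
KE₂ = E₂ - φ = 3.3213 - 2.62 = 0.7013 eV

Ratio: KE₁/KE₂ = 1.2485/0.7013 = 1.7802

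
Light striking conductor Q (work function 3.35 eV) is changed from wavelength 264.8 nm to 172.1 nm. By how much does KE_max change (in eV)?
2.5220 eV

Using Einstein's equation: KE_max = hc/λ - φ

For λ₁ = 264.8 nm:
KE₁ = hc/λ₁ - φ = 4.6822 - 3.35 = 1.3322 eV

For λ₂ = 172.1 nm:
KE₂ = hc/λ₂ - φ = 7.2042 - 3.35 = 3.8542 eV

Change in KE:
ΔKE = KE₂ - KE₁ = 3.8542 - 1.3322 = 2.5220 eV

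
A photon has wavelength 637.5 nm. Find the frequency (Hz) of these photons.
4.7026e+14 Hz

Using the wave equation: c = fλ

Solving for frequency:
f = c/λ = (3×10⁸ m/s) / (637.5×10⁻⁹ m)
f = 4.7026e+14 Hz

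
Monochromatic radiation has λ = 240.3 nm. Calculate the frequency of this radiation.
1.2476e+15 Hz

Using the wave equation: c = fλ

Solving for frequency:
f = c/λ = (3×10⁸ m/s) / (240.3×10⁻⁹ m)
f = 1.2476e+15 Hz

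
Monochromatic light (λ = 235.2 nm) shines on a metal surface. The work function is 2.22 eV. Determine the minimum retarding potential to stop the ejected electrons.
3.0514 V

The stopping potential V_s satisfies: eV_s = KE_max

First, find KE_max using Einstein's equation:
E_photon = hc/λ = 5.2714 eV
KE_max = E_photon - φ = 5.2714 - 2.22 = 3.0514 eV

Since eV_s = KE_max:
V_s = KE_max/e = 3.0514 V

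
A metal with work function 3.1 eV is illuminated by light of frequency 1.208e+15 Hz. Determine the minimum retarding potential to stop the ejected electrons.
1.8959 V

The stopping potential V_s satisfies: eV_s = KE_max

First, find KE_max using Einstein's equation:
E_photon = hf = (6.626×10⁻³⁴ J·s)(1.208e+15 Hz) = 4.9959 eV
KE_max = E_photon - φ = 4.9959 - 3.1 = 1.8959 eV

Since eV_s = KE_max:
V_s = KE_max/e = 1.8959 V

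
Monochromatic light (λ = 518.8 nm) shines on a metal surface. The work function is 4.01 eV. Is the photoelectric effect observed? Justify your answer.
No

For photoemission, the photon energy must exceed the work function.

Photon energy: E = hc/λ = 2.3898 eV
Work function: φ = 4.01 eV

Since E_photon (2.3898 eV) < φ (4.01 eV), photoemission will NOT occur.
The threshold wavelength is λ₀ = hc/φ = 309.2 nm.
Since 518.8 nm > 309.2 nm, the photons lack sufficient energy.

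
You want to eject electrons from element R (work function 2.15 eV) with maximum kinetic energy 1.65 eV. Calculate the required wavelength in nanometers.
326.27 nm

From Einstein's equation: KE_max = hc/λ - φ

Rearranging for λ:
hc/λ = KE_max + φ
λ = hc/(KE_max + φ)

Required photon energy:
E_photon = KE_max + φ = 1.65 + 2.15 = 3.80 eV

Required wavelength:
λ = hc/E_photon = (6.626×10⁻³⁴)(3×10⁸) / (3.80 × 1.602×10⁻¹⁹)
λ = 326.27 nm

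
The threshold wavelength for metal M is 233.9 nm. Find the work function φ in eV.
5.30 eV

At the threshold wavelength, photon energy equals work function:
φ = hc/λ₀

Calculating:
φ = (6.626×10⁻³⁴ J·s)(3×10⁸ m/s) / (233.9×10⁻⁹ m)
φ = 5.30 eV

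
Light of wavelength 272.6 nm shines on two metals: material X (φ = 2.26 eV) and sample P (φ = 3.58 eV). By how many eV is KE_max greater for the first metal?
1.3200 eV

Using KE_max = hc/λ - φ for each metal:

Photon energy: E = hc/λ = 4.5482 eV

For material X (φ₁ = 2.26 eV):
KE₁ = E - φ₁ = 4.5482 - 2.26 = 2.2882 eV

For sample P (φ₂ = 3.58 eV):
KE₂ = E - φ₂ = 4.5482 - 3.58 = 0.9682 eV

Difference:
ΔKE = KE₁ - KE₂ = 2.2882 - 0.9682 = 1.3200 eV

Note: The difference equals the difference in work functions: 3.58 - 2.26 = 1.32 eV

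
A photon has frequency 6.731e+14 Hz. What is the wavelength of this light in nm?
445.39 nm

Using the wave equation: c = fλ

Solving for wavelength:
λ = c/f = (3×10⁸ m/s) / (6.731e+14 Hz)
λ = 445.39 nm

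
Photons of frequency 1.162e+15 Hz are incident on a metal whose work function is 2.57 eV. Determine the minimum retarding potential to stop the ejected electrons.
2.2356 V

The stopping potential V_s satisfies: eV_s = KE_max

First, find KE_max using Einstein's equation:
E_photon = hf = (6.626×10⁻³⁴ J·s)(1.162e+15 Hz) = 4.8056 eV
KE_max = E_photon - φ = 4.8056 - 2.57 = 2.2356 eV

Since eV_s = KE_max:
V_s = KE_max/e = 2.2356 V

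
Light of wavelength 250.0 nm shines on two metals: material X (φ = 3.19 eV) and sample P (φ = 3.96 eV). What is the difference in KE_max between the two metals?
0.7700 eV

Using KE_max = hc/λ - φ for each metal:

Photon energy: E = hc/λ = 4.9594 eV

For material X (φ₁ = 3.19 eV):
KE₁ = E - φ₁ = 4.9594 - 3.19 = 1.7694 eV

For sample P (φ₂ = 3.96 eV):
KE₂ = E - φ₂ = 4.9594 - 3.96 = 0.9994 eV

Difference:
ΔKE = KE₁ - KE₂ = 1.7694 - 0.9994 = 0.7700 eV

Note: The difference equals the difference in work functions: 3.96 - 3.19 = 0.77 eV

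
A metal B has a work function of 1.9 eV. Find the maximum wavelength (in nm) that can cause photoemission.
652.55 nm

The threshold wavelength is when the photon energy equals the work function:
hc/λ₀ = φ

Solving for λ₀:
λ₀ = hc/φ = (6.626×10⁻³⁴ J·s)(3×10⁸ m/s) / (1.9 eV × 1.602×10⁻¹⁹ J/eV)
λ₀ = 652.55 nm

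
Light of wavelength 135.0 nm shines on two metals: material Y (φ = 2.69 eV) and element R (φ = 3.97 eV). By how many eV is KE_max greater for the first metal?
1.2800 eV

Using KE_max = hc/λ - φ for each metal:

Photon energy: E = hc/λ = 9.1840 eV

For material Y (φ₁ = 2.69 eV):
KE₁ = E - φ₁ = 9.1840 - 2.69 = 6.4940 eV

For element R (φ₂ = 3.97 eV):
KE₂ = E - φ₂ = 9.1840 - 3.97 = 5.2140 eV

Difference:
ΔKE = KE₁ - KE₂ = 6.4940 - 5.2140 = 1.2800 eV

Note: The difference equals the difference in work functions: 3.97 - 2.69 = 1.28 eV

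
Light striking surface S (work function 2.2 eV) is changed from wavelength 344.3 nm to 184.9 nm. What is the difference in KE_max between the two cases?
3.1044 eV

Using Einstein's equation: KE_max = hc/λ - φ

For λ₁ = 344.3 nm:
KE₁ = hc/λ₁ - φ = 3.6011 - 2.2 = 1.4011 eV

For λ₂ = 184.9 nm:
KE₂ = hc/λ₂ - φ = 6.7055 - 2.2 = 4.5055 eV

Change in KE:
ΔKE = KE₂ - KE₁ = 4.5055 - 1.4011 = 3.1044 eV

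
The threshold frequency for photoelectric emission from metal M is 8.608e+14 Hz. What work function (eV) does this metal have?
3.56 eV

At the threshold frequency, photon energy equals work function:
φ = hf₀

Calculating:
φ = (6.626×10⁻³⁴ J·s)(8.608e+14 Hz)
φ = 3.56 eV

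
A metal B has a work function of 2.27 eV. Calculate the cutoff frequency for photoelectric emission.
5.4888e+14 Hz

The threshold frequency is when the photon energy equals the work function:
hf₀ = φ

Solving for f₀:
f₀ = φ/h = (2.27 eV × 1.602×10⁻¹⁹ J/eV) / (6.626×10⁻³⁴ J·s)
f₀ = 5.4888e+14 Hz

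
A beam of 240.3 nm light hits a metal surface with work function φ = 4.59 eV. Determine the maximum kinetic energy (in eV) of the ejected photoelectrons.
0.5696 eV

Using Einstein's photoelectric equation: KE_max = hf - φ = hc/λ - φ

First, calculate the photon energy:
E_photon = hc/λ = (6.626×10⁻³⁴ J·s)(3×10⁸ m/s) / (240.3×10⁻⁹ m)
E_photon = 5.1596 eV

Then, the maximum kinetic energy:
KE_max = E_photon - φ = 5.1596 eV - 4.59 eV = 0.5696 eV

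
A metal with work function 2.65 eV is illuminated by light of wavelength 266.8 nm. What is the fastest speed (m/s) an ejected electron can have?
8.3815e+05 m/s

First, find the maximum kinetic energy:
E_photon = hc/λ = 4.6471 eV
KE_max = E_photon - φ = 4.6471 - 2.65 = 1.9971 eV

Convert to Joules: KE_max = 1.9971 × 1.602×10⁻¹⁹ J = 3.1997e-19 J

Then use KE = ½mv² to find velocity:
v = √(2·KE/m) = √(2 × 3.1997e-19 J / 9.109e-31 kg)
v = 8.3815e+05 m/s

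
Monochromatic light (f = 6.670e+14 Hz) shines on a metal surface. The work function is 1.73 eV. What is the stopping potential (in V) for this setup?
1.0285 V

The stopping potential V_s satisfies: eV_s = KE_max

First, find KE_max using Einstein's equation:
E_photon = hf = (6.626×10⁻³⁴ J·s)(6.670e+14 Hz) = 2.7585 eV
KE_max = E_photon - φ = 2.7585 - 1.73 = 1.0285 eV

Since eV_s = KE_max:
V_s = KE_max/e = 1.0285 V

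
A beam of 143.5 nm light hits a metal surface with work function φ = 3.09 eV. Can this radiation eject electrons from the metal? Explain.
Yes

For photoemission, the photon energy must exceed the work function.

Photon energy: E = hc/λ = 8.6400 eV
Work function: φ = 3.09 eV

Since E_photon (8.6400 eV) > φ (3.09 eV), photoemission WILL occur.
The threshold wavelength is λ₀ = hc/φ = 401.2 nm.
Since 143.5 nm < 401.2 nm, the light has sufficient energy.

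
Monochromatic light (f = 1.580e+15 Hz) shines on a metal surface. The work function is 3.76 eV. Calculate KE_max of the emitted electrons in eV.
2.7744 eV

Using Einstein's photoelectric equation: KE_max = hf - φ

First, calculate the photon energy:
E_photon = hf = (6.626×10⁻³⁴ J·s)(1.580e+15 Hz)
E_photon = 6.5344 eV

Then, the maximum kinetic energy:
KE_max = E_photon - φ = 6.5344 eV - 3.76 eV = 2.7744 eV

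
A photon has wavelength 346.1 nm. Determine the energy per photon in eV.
3.5823 eV

Using E = hf = hc/λ:

E = hc/λ = (6.626×10⁻³⁴ J·s)(3×10⁸ m/s) / (346.1×10⁻⁹ m)
E = 3.5823 eV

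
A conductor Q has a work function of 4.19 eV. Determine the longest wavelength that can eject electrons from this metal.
295.91 nm

The threshold wavelength is when the photon energy equals the work function:
hc/λ₀ = φ

Solving for λ₀:
λ₀ = hc/φ = (6.626×10⁻³⁴ J·s)(3×10⁸ m/s) / (4.19 eV × 1.602×10⁻¹⁹ J/eV)
λ₀ = 295.91 nm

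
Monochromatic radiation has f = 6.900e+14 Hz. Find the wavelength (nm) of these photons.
434.48 nm

Using the wave equation: c = fλ

Solving for wavelength:
λ = c/f = (3×10⁸ m/s) / (6.900e+14 Hz)
λ = 434.48 nm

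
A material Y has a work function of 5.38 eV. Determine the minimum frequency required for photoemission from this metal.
1.3009e+15 Hz

The threshold frequency is when the photon energy equals the work function:
hf₀ = φ

Solving for f₀:
f₀ = φ/h = (5.38 eV × 1.602×10⁻¹⁹ J/eV) / (6.626×10⁻³⁴ J·s)
f₀ = 1.3009e+15 Hz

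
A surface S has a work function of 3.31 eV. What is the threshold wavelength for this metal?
374.57 nm

The threshold wavelength is when the photon energy equals the work function:
hc/λ₀ = φ

Solving for λ₀:
λ₀ = hc/φ = (6.626×10⁻³⁴ J·s)(3×10⁸ m/s) / (3.31 eV × 1.602×10⁻¹⁹ J/eV)
λ₀ = 374.57 nm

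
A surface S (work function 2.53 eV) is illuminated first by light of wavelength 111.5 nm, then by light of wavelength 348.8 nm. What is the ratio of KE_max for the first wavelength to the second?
8.3835

Using Einstein's equation: KE_max = hc/λ - φ

For λ₁ = 111.5 nm:
E₁ = hc/λ₁ = 11.1197 eV
KE₁ = E₁ - φ = 11.1197 - 2.53 = 8.5897 eV

For λ₂ = 348.8 nm:
E₂ = hc/λ₂ = 3.5546 eV
KE₂ = E₂ - φ = 3.5546 - 2.53 = 1.0246 eV

Ratio: KE₁/KE₂ = 8.5897/1.0246 = 8.3835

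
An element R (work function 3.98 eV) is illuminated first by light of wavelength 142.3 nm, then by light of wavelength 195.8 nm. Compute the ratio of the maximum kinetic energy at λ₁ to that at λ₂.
2.0121

Using Einstein's equation: KE_max = hc/λ - φ

For λ₁ = 142.3 nm:
E₁ = hc/λ₁ = 8.7129 eV
KE₁ = E₁ - φ = 8.7129 - 3.98 = 4.7329 eV

For λ₂ = 195.8 nm:
E₂ = hc/λ₂ = 6.3322 eV
KE₂ = E₂ - φ = 6.3322 - 3.98 = 2.3522 eV

Ratio: KE₁/KE₂ = 4.7329/2.3522 = 2.0121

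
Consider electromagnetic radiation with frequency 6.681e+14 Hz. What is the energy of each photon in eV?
2.7630 eV

Using E = hf:

E = hf = (6.626×10⁻³⁴ J·s)(6.681e+14 Hz)
E = 2.7630 eV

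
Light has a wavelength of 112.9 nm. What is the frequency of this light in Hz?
2.6554e+15 Hz

Using the wave equation: c = fλ

Solving for frequency:
f = c/λ = (3×10⁸ m/s) / (112.9×10⁻⁹ m)
f = 2.6554e+15 Hz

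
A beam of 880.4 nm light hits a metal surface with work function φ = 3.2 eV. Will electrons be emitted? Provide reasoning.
No

For photoemission, the photon energy must exceed the work function.

Photon energy: E = hc/λ = 1.4083 eV
Work function: φ = 3.2 eV

Since E_photon (1.4083 eV) < φ (3.2 eV), photoemission will NOT occur.
The threshold wavelength is λ₀ = hc/φ = 387.5 nm.
Since 880.4 nm > 387.5 nm, the photons lack sufficient energy.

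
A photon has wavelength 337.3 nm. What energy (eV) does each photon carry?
3.6758 eV

Using E = hf = hc/λ:

E = hc/λ = (6.626×10⁻³⁴ J·s)(3×10⁸ m/s) / (337.3×10⁻⁹ m)
E = 3.6758 eV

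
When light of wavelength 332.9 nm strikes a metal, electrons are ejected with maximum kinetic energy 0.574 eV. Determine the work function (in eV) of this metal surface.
3.15 eV

From Einstein's photoelectric equation: KE_max = hf - φ = hc/λ - φ

Rearranging for φ:
φ = hc/λ - KE_max

Calculate photon energy:
E_photon = hc/λ = 3.7244 eV

Therefore:
φ = 3.7244 - 0.574 = 3.15 eV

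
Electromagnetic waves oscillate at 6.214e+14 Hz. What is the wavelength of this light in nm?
482.45 nm

Using the wave equation: c = fλ

Solving for wavelength:
λ = c/f = (3×10⁸ m/s) / (6.214e+14 Hz)
λ = 482.45 nm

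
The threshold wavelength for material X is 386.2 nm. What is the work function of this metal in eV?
3.21 eV

At the threshold wavelength, photon energy equals work function:
φ = hc/λ₀

Calculating:
φ = (6.626×10⁻³⁴ J·s)(3×10⁸ m/s) / (386.2×10⁻⁹ m)
φ = 3.21 eV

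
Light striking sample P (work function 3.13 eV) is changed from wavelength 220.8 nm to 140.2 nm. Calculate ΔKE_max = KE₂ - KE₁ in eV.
3.2282 eV

Using Einstein's equation: KE_max = hc/λ - φ

For λ₁ = 220.8 nm:
KE₁ = hc/λ₁ - φ = 5.6152 - 3.13 = 2.4852 eV

For λ₂ = 140.2 nm:
KE₂ = hc/λ₂ - φ = 8.8434 - 3.13 = 5.7134 eV

Change in KE:
ΔKE = KE₂ - KE₁ = 5.7134 - 2.4852 = 3.2282 eV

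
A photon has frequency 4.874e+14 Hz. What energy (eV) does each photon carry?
2.0157 eV

Using E = hf:

E = hf = (6.626×10⁻³⁴ J·s)(4.874e+14 Hz)
E = 2.0157 eV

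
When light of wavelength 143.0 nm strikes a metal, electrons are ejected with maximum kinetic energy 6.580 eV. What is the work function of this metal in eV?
2.09 eV

From Einstein's photoelectric equation: KE_max = hf - φ = hc/λ - φ

Rearranging for φ:
φ = hc/λ - KE_max

Calculate photon energy:
E_photon = hc/λ = 8.6702 eV

Therefore:
φ = 8.6702 - 6.580 = 2.09 eV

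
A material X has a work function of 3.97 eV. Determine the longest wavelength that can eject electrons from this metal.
312.30 nm

The threshold wavelength is when the photon energy equals the work function:
hc/λ₀ = φ

Solving for λ₀:
λ₀ = hc/φ = (6.626×10⁻³⁴ J·s)(3×10⁸ m/s) / (3.97 eV × 1.602×10⁻¹⁹ J/eV)
λ₀ = 312.30 nm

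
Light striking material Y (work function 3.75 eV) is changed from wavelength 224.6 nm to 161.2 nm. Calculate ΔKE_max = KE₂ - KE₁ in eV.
2.1711 eV

Using Einstein's equation: KE_max = hc/λ - φ

For λ₁ = 224.6 nm:
KE₁ = hc/λ₁ - φ = 5.5202 - 3.75 = 1.7702 eV

For λ₂ = 161.2 nm:
KE₂ = hc/λ₂ - φ = 7.6913 - 3.75 = 3.9413 eV

Change in KE:
ΔKE = KE₂ - KE₁ = 3.9413 - 1.7702 = 2.1711 eV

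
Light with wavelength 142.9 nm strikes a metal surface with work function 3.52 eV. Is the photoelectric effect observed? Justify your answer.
Yes

For photoemission, the photon energy must exceed the work function.

Photon energy: E = hc/λ = 8.6763 eV
Work function: φ = 3.52 eV

Since E_photon (8.6763 eV) > φ (3.52 eV), photoemission WILL occur.
The threshold wavelength is λ₀ = hc/φ = 352.2 nm.
Since 142.9 nm < 352.2 nm, the light has sufficient energy.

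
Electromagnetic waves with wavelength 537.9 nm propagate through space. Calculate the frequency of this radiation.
5.5734e+14 Hz

Using the wave equation: c = fλ

Solving for frequency:
f = c/λ = (3×10⁸ m/s) / (537.9×10⁻⁹ m)
f = 5.5734e+14 Hz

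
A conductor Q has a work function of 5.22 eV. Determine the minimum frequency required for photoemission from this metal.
1.2622e+15 Hz

The threshold frequency is when the photon energy equals the work function:
hf₀ = φ

Solving for f₀:
f₀ = φ/h = (5.22 eV × 1.602×10⁻¹⁹ J/eV) / (6.626×10⁻³⁴ J·s)
f₀ = 1.2622e+15 Hz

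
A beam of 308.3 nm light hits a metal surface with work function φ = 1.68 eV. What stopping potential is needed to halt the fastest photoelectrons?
2.3415 V

The stopping potential V_s satisfies: eV_s = KE_max

First, find KE_max using Einstein's equation:
E_photon = hc/λ = 4.0215 eV
KE_max = E_photon - φ = 4.0215 - 1.68 = 2.3415 eV

Since eV_s = KE_max:
V_s = KE_max/e = 2.3415 V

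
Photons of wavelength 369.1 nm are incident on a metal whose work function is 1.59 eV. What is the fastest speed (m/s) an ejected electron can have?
7.8886e+05 m/s

First, find the maximum kinetic energy:
E_photon = hc/λ = 3.3591 eV
KE_max = E_photon - φ = 3.3591 - 1.59 = 1.7691 eV

Convert to Joules: KE_max = 1.7691 × 1.602×10⁻¹⁹ J = 2.8344e-19 J

Then use KE = ½mv² to find velocity:
v = √(2·KE/m) = √(2 × 2.8344e-19 J / 9.109e-31 kg)
v = 7.8886e+05 m/s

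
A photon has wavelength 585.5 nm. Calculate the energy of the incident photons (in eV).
2.1176 eV

Using E = hf = hc/λ:

E = hc/λ = (6.626×10⁻³⁴ J·s)(3×10⁸ m/s) / (585.5×10⁻⁹ m)
E = 2.1176 eV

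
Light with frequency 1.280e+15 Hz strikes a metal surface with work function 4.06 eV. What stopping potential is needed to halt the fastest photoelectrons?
1.2337 V

The stopping potential V_s satisfies: eV_s = KE_max

First, find KE_max using Einstein's equation:
E_photon = hf = (6.626×10⁻³⁴ J·s)(1.280e+15 Hz) = 5.2937 eV
KE_max = E_photon - φ = 5.2937 - 4.06 = 1.2337 eV

Since eV_s = KE_max:
V_s = KE_max/e = 1.2337 V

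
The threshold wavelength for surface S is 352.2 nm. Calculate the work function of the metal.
3.52 eV

At the threshold wavelength, photon energy equals work function:
φ = hc/λ₀

Calculating:
φ = (6.626×10⁻³⁴ J·s)(3×10⁸ m/s) / (352.2×10⁻⁹ m)
φ = 3.52 eV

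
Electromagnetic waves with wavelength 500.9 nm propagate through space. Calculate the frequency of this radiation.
5.9851e+14 Hz

Using the wave equation: c = fλ

Solving for frequency:
f = c/λ = (3×10⁸ m/s) / (500.9×10⁻⁹ m)
f = 5.9851e+14 Hz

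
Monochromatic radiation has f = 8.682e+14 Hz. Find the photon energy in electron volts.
3.5906 eV

Using E = hf:

E = hf = (6.626×10⁻³⁴ J·s)(8.682e+14 Hz)
E = 3.5906 eV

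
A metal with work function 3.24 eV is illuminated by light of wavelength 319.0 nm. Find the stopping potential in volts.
0.6467 V

The stopping potential V_s satisfies: eV_s = KE_max

First, find KE_max using Einstein's equation:
E_photon = hc/λ = 3.8867 eV
KE_max = E_photon - φ = 3.8867 - 3.24 = 0.6467 eV

Since eV_s = KE_max:
V_s = KE_max/e = 0.6467 V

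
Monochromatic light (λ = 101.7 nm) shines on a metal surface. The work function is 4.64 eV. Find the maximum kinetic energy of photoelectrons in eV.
7.5512 eV

Using Einstein's photoelectric equation: KE_max = hf - φ = hc/λ - φ

First, calculate the photon energy:
E_photon = hc/λ = (6.626×10⁻³⁴ J·s)(3×10⁸ m/s) / (101.7×10⁻⁹ m)
E_photon = 12.1912 eV

Then, the maximum kinetic energy:
KE_max = E_photon - φ = 12.1912 eV - 4.64 eV = 7.5512 eV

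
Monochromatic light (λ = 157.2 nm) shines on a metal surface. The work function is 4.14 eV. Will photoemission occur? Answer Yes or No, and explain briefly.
Yes

For photoemission, the photon energy must exceed the work function.

Photon energy: E = hc/λ = 7.8870 eV
Work function: φ = 4.14 eV

Since E_photon (7.8870 eV) > φ (4.14 eV), photoemission WILL occur.
The threshold wavelength is λ₀ = hc/φ = 299.5 nm.
Since 157.2 nm < 299.5 nm, the light has sufficient energy.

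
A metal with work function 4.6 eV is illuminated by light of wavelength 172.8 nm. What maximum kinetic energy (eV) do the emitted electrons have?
2.5750 eV

Using Einstein's photoelectric equation: KE_max = hf - φ = hc/λ - φ

First, calculate the photon energy:
E_photon = hc/λ = (6.626×10⁻³⁴ J·s)(3×10⁸ m/s) / (172.8×10⁻⁹ m)
E_photon = 7.1750 eV

Then, the maximum kinetic energy:
KE_max = E_photon - φ = 7.1750 eV - 4.6 eV = 2.5750 eV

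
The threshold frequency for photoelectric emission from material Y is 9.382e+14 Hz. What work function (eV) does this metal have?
3.88 eV

At the threshold frequency, photon energy equals work function:
φ = hf₀

Calculating:
φ = (6.626×10⁻³⁴ J·s)(9.382e+14 Hz)
φ = 3.88 eV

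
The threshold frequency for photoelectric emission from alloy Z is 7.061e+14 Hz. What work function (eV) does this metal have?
2.92 eV

At the threshold frequency, photon energy equals work function:
φ = hf₀

Calculating:
φ = (6.626×10⁻³⁴ J·s)(7.061e+14 Hz)
φ = 2.92 eV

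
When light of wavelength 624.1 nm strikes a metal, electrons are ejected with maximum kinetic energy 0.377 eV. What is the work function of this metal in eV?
1.61 eV

From Einstein's photoelectric equation: KE_max = hf - φ = hc/λ - φ

Rearranging for φ:
φ = hc/λ - KE_max

Calculate photon energy:
E_photon = hc/λ = 1.9866 eV

Therefore:
φ = 1.9866 - 0.377 = 1.61 eV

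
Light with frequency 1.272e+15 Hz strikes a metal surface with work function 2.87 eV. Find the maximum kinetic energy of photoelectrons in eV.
2.3906 eV

Using Einstein's photoelectric equation: KE_max = hf - φ

First, calculate the photon energy:
E_photon = hf = (6.626×10⁻³⁴ J·s)(1.272e+15 Hz)
E_photon = 5.2606 eV

Then, the maximum kinetic energy:
KE_max = E_photon - φ = 5.2606 eV - 2.87 eV = 2.3906 eV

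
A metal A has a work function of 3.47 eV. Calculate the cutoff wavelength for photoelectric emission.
357.30 nm

The threshold wavelength is when the photon energy equals the work function:
hc/λ₀ = φ

Solving for λ₀:
λ₀ = hc/φ = (6.626×10⁻³⁴ J·s)(3×10⁸ m/s) / (3.47 eV × 1.602×10⁻¹⁹ J/eV)
λ₀ = 357.30 nm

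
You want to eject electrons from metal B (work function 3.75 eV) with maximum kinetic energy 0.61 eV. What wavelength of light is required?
284.37 nm

From Einstein's equation: KE_max = hc/λ - φ

Rearranging for λ:
hc/λ = KE_max + φ
λ = hc/(KE_max + φ)

Required photon energy:
E_photon = KE_max + φ = 0.61 + 3.75 = 4.36 eV

Required wavelength:
λ = hc/E_photon = (6.626×10⁻³⁴)(3×10⁸) / (4.36 × 1.602×10⁻¹⁹)
λ = 284.37 nm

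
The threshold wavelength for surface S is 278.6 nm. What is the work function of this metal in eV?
4.45 eV

At the threshold wavelength, photon energy equals work function:
φ = hc/λ₀

Calculating:
φ = (6.626×10⁻³⁴ J·s)(3×10⁸ m/s) / (278.6×10⁻⁹ m)
φ = 4.45 eV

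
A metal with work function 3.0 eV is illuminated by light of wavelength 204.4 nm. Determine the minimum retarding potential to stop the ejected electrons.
3.0658 V

The stopping potential V_s satisfies: eV_s = KE_max

First, find KE_max using Einstein's equation:
E_photon = hc/λ = 6.0658 eV
KE_max = E_photon - φ = 6.0658 - 3.0 = 3.0658 eV

Since eV_s = KE_max:
V_s = KE_max/e = 3.0658 V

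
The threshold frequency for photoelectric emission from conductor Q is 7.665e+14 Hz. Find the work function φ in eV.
3.17 eV

At the threshold frequency, photon energy equals work function:
φ = hf₀

Calculating:
φ = (6.626×10⁻³⁴ J·s)(7.665e+14 Hz)
φ = 3.17 eV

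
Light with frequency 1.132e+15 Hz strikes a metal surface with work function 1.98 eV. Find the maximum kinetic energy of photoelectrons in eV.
2.7016 eV

Using Einstein's photoelectric equation: KE_max = hf - φ

First, calculate the photon energy:
E_photon = hf = (6.626×10⁻³⁴ J·s)(1.132e+15 Hz)
E_photon = 4.6816 eV

Then, the maximum kinetic energy:
KE_max = E_photon - φ = 4.6816 eV - 1.98 eV = 2.7016 eV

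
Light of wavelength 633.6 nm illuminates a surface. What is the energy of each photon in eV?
1.9568 eV

Using E = hf = hc/λ:

E = hc/λ = (6.626×10⁻³⁴ J·s)(3×10⁸ m/s) / (633.6×10⁻⁹ m)
E = 1.9568 eV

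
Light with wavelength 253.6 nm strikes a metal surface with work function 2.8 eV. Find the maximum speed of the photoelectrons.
8.5722e+05 m/s

First, find the maximum kinetic energy:
E_photon = hc/λ = 4.8890 eV
KE_max = E_photon - φ = 4.8890 - 2.8 = 2.0890 eV

Convert to Joules: KE_max = 2.0890 × 1.602×10⁻¹⁹ J = 3.3469e-19 J

Then use KE = ½mv² to find velocity:
v = √(2·KE/m) = √(2 × 3.3469e-19 J / 9.109e-31 kg)
v = 8.5722e+05 m/s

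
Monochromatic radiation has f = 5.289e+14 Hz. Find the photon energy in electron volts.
2.1874 eV

Using E = hf:

E = hf = (6.626×10⁻³⁴ J·s)(5.289e+14 Hz)
E = 2.1874 eV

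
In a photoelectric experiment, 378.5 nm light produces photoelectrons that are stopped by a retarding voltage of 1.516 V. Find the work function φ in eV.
1.76 eV

The stopping potential gives the maximum kinetic energy: KE_max = eV_s = 1.516 eV

From Einstein's photoelectric equation: KE_max = hc/λ - φ
Rearranging: φ = hc/λ - KE_max

Calculate photon energy:
E_photon = hc/λ = (6.626×10⁻³⁴ J·s)(3×10⁸ m/s) / (378.5×10⁻⁹ m) = 3.2757 eV

Therefore:
φ = 3.2757 - 1.516 = 1.76 eV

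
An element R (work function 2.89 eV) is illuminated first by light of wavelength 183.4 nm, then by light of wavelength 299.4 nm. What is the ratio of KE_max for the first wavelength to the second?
3.0936

Using Einstein's equation: KE_max = hc/λ - φ

For λ₁ = 183.4 nm:
E₁ = hc/λ₁ = 6.7603 eV
KE₁ = E₁ - φ = 6.7603 - 2.89 = 3.8703 eV

For λ₂ = 299.4 nm:
E₂ = hc/λ₂ = 4.1411 eV
KE₂ = E₂ - φ = 4.1411 - 2.89 = 1.2511 eV

Ratio: KE₁/KE₂ = 3.8703/1.2511 = 3.0936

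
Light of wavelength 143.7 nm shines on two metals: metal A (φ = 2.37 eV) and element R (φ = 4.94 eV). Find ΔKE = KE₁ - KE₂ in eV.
2.5700 eV

Using KE_max = hc/λ - φ for each metal:

Photon energy: E = hc/λ = 8.6280 eV

For metal A (φ₁ = 2.37 eV):
KE₁ = E - φ₁ = 8.6280 - 2.37 = 6.2580 eV

For element R (φ₂ = 4.94 eV):
KE₂ = E - φ₂ = 8.6280 - 4.94 = 3.6880 eV

Difference:
ΔKE = KE₁ - KE₂ = 6.2580 - 3.6880 = 2.5700 eV

Note: The difference equals the difference in work functions: 4.94 - 2.37 = 2.57 eV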